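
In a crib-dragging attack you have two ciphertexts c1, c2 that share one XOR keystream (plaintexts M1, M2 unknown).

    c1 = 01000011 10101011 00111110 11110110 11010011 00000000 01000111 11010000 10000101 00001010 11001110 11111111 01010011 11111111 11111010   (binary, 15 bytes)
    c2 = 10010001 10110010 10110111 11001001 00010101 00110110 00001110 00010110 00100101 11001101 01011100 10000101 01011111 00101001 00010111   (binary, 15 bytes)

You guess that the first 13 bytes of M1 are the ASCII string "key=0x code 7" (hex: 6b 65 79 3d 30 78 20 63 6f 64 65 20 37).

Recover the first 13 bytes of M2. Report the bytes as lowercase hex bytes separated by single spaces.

b9 7c f0 02 f6 4e 69 a5 cf a3 f7 5a 3b

First, c1 ⊕ c2 = (M1 ⊕ K) ⊕ (M2 ⊕ K) = M1 ⊕ M2, so the key drops out. Then M2 = (M1 ⊕ M2) ⊕ M1 over the first 13 bytes.
byte 0: (43 XOR 91) XOR 6b = d2 XOR 6b = b9
byte 1: (ab XOR b2) XOR 65 = 19 XOR 65 = 7c
byte 2: (3e XOR b7) XOR 79 = 89 XOR 79 = f0
byte 3: (f6 XOR c9) XOR 3d = 3f XOR 3d = 02
byte 4: (d3 XOR 15) XOR 30 = c6 XOR 30 = f6
byte 5: (00 XOR 36) XOR 78 = 36 XOR 78 = 4e
byte 6: (47 XOR 0e) XOR 20 = 49 XOR 20 = 69
byte 7: (d0 XOR 16) XOR 63 = c6 XOR 63 = a5
byte 8: (85 XOR 25) XOR 6f = a0 XOR 6f = cf
byte 9: (0a XOR cd) XOR 64 = c7 XOR 64 = a3
byte 10: (ce XOR 5c) XOR 65 = 92 XOR 65 = f7
byte 11: (ff XOR 85) XOR 20 = 7a XOR 20 = 5a
byte 12: (53 XOR 5f) XOR 37 = 0c XOR 37 = 3b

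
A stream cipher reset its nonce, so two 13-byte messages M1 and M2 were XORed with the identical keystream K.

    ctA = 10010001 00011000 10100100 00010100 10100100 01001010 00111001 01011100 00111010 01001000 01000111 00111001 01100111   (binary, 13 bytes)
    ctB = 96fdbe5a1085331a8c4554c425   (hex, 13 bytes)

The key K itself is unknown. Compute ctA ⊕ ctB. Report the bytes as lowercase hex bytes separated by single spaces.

07 e5 1a 4e b4 cf 0a 46 b6 0d 13 fd 42

ctA ⊕ ctB = (M1 ⊕ K) ⊕ (M2 ⊕ K) = M1 ⊕ M2 — the shared key cancels under XOR.
91 XOR 96 = 07
18 XOR fd = e5
a4 XOR be = 1a
14 XOR 5a = 4e
a4 XOR 10 = b4
4a XOR 85 = cf
39 XOR 33 = 0a
5c XOR 1a = 46
3a XOR 8c = b6
48 XOR 45 = 0d
47 XOR 54 = 13
39 XOR c4 = fd
67 XOR 25 = 42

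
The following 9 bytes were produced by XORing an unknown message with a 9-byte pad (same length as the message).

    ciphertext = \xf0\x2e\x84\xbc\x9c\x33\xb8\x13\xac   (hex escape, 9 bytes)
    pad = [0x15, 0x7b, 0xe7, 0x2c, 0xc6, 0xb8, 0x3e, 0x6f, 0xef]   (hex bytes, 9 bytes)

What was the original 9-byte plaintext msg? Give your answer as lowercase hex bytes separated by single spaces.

f0 XOR 15 = e5
2e XOR 7b = 55
84 XOR e7 = 63
bc XOR 2c = 90
9c XOR c6 = 5a
33 XOR b8 = 8b
b8 XOR 3e = 86
13 XOR 6f = 7c
ac XOR ef = 43

e5 55 63 90 5a 8b 86 7c 43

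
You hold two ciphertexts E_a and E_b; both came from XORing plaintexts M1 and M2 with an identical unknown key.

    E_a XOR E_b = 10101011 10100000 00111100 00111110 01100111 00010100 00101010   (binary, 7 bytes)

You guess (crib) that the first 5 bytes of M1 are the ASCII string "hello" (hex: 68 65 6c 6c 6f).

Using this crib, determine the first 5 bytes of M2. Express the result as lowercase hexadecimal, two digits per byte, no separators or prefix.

Since E_a ⊕ E_b = M1 ⊕ M2, XORing with the guessed M1 bytes yields the corresponding M2 bytes: M2 = (E_a ⊕ E_b) ⊕ M1.
byte 0: ab ⊕ 68 = c3
byte 1: a0 ⊕ 65 = c5
byte 2: 3c ⊕ 6c = 50
byte 3: 3e ⊕ 6c = 52
byte 4: 67 ⊕ 6f = 08

c3c5505208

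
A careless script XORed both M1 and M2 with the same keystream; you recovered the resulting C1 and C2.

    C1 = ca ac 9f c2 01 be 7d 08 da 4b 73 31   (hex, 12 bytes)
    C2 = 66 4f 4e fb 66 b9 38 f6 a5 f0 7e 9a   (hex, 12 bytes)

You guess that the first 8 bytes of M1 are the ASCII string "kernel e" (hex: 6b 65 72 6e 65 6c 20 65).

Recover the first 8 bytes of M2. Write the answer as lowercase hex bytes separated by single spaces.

First, C1 ⊕ C2 = (M1 ⊕ K) ⊕ (M2 ⊕ K) = M1 ⊕ M2, so the key drops out. Then M2 = (M1 ⊕ M2) ⊕ M1 over the first 8 bytes.
byte 0: (ca XOR 66) XOR 6b = ac XOR 6b = c7
byte 1: (ac XOR 4f) XOR 65 = e3 XOR 65 = 86
byte 2: (9f XOR 4e) XOR 72 = d1 XOR 72 = a3
byte 3: (c2 XOR fb) XOR 6e = 39 XOR 6e = 57
byte 4: (01 XOR 66) XOR 65 = 67 XOR 65 = 02
byte 5: (be XOR b9) XOR 6c = 07 XOR 6c = 6b
byte 6: (7d XOR 38) XOR 20 = 45 XOR 20 = 65
byte 7: (08 XOR f6) XOR 65 = fe XOR 65 = 9b

c7 86 a3 57 02 6b 65 9b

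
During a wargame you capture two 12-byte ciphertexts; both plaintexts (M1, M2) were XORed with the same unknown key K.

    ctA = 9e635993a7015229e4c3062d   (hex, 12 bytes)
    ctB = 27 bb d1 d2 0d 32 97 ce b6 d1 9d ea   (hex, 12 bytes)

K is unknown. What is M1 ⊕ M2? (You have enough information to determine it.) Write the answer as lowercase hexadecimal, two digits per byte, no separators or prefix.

ctA ⊕ ctB = (M1 ⊕ K) ⊕ (M2 ⊕ K) = M1 ⊕ M2 — the shared key cancels under XOR.
9e XOR 27 = b9
63 XOR bb = d8
59 XOR d1 = 88
93 XOR d2 = 41
a7 XOR 0d = aa
01 XOR 32 = 33
52 XOR 97 = c5
29 XOR ce = e7
e4 XOR b6 = 52
c3 XOR d1 = 12
06 XOR 9d = 9b
2d XOR ea = c7

b9d88841aa33c5e752129bc7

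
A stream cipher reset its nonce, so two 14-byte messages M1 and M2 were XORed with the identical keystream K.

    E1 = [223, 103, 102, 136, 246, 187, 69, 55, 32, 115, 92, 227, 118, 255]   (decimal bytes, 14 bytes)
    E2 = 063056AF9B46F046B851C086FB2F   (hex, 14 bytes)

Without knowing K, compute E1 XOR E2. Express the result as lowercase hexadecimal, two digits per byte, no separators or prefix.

E1 ⊕ E2 = (M1 ⊕ K) ⊕ (M2 ⊕ K) = M1 ⊕ M2 — the shared key cancels under XOR.
df XOR 06 = d9
67 XOR 30 = 57
66 XOR 56 = 30
88 XOR af = 27
f6 XOR 9b = 6d
bb XOR 46 = fd
45 XOR f0 = b5
37 XOR 46 = 71
20 XOR b8 = 98
73 XOR 51 = 22
5c XOR c0 = 9c
e3 XOR 86 = 65
76 XOR fb = 8d
ff XOR 2f = d0

d95730276dfdb57198229c658dd0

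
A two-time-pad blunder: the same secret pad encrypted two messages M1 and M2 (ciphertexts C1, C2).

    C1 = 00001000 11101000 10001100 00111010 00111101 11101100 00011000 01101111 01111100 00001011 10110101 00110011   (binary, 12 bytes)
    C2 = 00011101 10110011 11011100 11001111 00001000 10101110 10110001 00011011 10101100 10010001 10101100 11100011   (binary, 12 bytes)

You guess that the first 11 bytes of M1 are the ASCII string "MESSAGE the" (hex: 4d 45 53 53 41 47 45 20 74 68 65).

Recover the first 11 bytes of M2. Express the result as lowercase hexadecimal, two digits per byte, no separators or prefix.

581e03a67405ec54a4f27c

First, C1 ⊕ C2 = (M1 ⊕ K) ⊕ (M2 ⊕ K) = M1 ⊕ M2, so the key drops out. Then M2 = (M1 ⊕ M2) ⊕ M1 over the first 11 bytes.
byte 0: (08 ⊕ 1d) ⊕ 4d = 15 ⊕ 4d = 58
byte 1: (e8 ⊕ b3) ⊕ 45 = 5b ⊕ 45 = 1e
byte 2: (8c ⊕ dc) ⊕ 53 = 50 ⊕ 53 = 03
byte 3: (3a ⊕ cf) ⊕ 53 = f5 ⊕ 53 = a6
byte 4: (3d ⊕ 08) ⊕ 41 = 35 ⊕ 41 = 74
byte 5: (ec ⊕ ae) ⊕ 47 = 42 ⊕ 47 = 05
byte 6: (18 ⊕ b1) ⊕ 45 = a9 ⊕ 45 = ec
byte 7: (6f ⊕ 1b) ⊕ 20 = 74 ⊕ 20 = 54
byte 8: (7c ⊕ ac) ⊕ 74 = d0 ⊕ 74 = a4
byte 9: (0b ⊕ 91) ⊕ 68 = 9a ⊕ 68 = f2
byte 10: (b5 ⊕ ac) ⊕ 65 = 19 ⊕ 65 = 7c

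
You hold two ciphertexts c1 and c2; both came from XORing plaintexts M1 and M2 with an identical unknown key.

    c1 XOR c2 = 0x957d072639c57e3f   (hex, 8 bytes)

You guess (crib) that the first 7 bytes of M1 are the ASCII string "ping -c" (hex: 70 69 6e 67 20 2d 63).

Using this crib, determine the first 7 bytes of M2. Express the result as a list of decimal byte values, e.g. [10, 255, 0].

Since c1 ⊕ c2 = M1 ⊕ M2, XORing with the guessed M1 bytes yields the corresponding M2 bytes: M2 = (c1 ⊕ c2) ⊕ M1.
byte 0: 95 xor 70 = e5
byte 1: 7d xor 69 = 14
byte 2: 07 xor 6e = 69
byte 3: 26 xor 67 = 41
byte 4: 39 xor 20 = 19
byte 5: c5 xor 2d = e8
byte 6: 7e xor 63 = 1d

[229, 20, 105, 65, 25, 232, 29]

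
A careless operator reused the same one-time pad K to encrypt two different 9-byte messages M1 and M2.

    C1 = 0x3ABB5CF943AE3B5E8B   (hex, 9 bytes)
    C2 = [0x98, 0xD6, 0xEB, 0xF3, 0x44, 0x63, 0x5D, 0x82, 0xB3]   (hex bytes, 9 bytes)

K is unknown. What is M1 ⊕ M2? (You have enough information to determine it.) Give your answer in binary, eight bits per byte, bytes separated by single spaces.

C1 ⊕ C2 = (M1 ⊕ K) ⊕ (M2 ⊕ K) = M1 ⊕ M2 — the shared key cancels under XOR.
byte 0: 3a ⊕ 98 = a2
byte 1: bb ⊕ d6 = 6d
byte 2: 5c ⊕ eb = b7
byte 3: f9 ⊕ f3 = 0a
byte 4: 43 ⊕ 44 = 07
byte 5: ae ⊕ 63 = cd
byte 6: 3b ⊕ 5d = 66
byte 7: 5e ⊕ 82 = dc
byte 8: 8b ⊕ b3 = 38

10100010 01101101 10110111 00001010 00000111 11001101 01100110 11011100 00111000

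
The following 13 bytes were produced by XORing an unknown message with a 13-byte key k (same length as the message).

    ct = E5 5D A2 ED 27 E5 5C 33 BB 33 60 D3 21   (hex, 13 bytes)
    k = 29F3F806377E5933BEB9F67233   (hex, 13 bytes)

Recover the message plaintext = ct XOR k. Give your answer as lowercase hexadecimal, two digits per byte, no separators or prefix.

XOR is its own inverse, so applying the key byte-wise gives the result directly.
byte 0: 229 XOR  41 = 204
byte 1:  93 XOR 243 = 174
byte 2: 162 XOR 248 =  90
byte 3: 237 XOR   6 = 235
byte 4:  39 XOR  55 =  16
byte 5: 229 XOR 126 = 155
byte 6:  92 XOR  89 =   5
byte 7:  51 XOR  51 =   0
byte 8: 187 XOR 190 =   5
byte 9:  51 XOR 185 = 138
byte 10:  96 XOR 246 = 150
byte 11: 211 XOR 114 = 161
byte 12:  33 XOR  51 =  18

ccae5aeb109b0500058a96a112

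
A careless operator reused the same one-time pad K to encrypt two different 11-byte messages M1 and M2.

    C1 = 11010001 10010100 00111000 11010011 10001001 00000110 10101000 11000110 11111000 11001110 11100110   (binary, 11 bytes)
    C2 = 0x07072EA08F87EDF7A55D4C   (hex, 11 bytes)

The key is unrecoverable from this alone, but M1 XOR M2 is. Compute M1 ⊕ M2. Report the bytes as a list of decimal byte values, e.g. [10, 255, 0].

C1 ⊕ C2 = (M1 ⊕ K) ⊕ (M2 ⊕ K) = M1 ⊕ M2 — the shared key cancels under XOR.
11010001 XOR 00000111 = 11010110
10010100 XOR 00000111 = 10010011
00111000 XOR 00101110 = 00010110
11010011 XOR 10100000 = 01110011
10001001 XOR 10001111 = 00000110
00000110 XOR 10000111 = 10000001
10101000 XOR 11101101 = 01000101
11000110 XOR 11110111 = 00110001
11111000 XOR 10100101 = 01011101
11001110 XOR 01011101 = 10010011
11100110 XOR 01001100 = 10101010

[214, 147, 22, 115, 6, 129, 69, 49, 93, 147, 170]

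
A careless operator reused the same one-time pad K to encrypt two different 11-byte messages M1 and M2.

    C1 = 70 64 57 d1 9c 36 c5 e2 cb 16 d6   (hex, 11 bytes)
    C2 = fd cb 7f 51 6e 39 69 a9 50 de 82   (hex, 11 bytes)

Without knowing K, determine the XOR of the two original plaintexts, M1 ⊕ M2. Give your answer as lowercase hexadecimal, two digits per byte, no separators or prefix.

C1 ⊕ C2 = (M1 ⊕ K) ⊕ (M2 ⊕ K) = M1 ⊕ M2 — the shared key cancels under XOR.
01110000 ^ 11111101 = 10001101
01100100 ^ 11001011 = 10101111
01010111 ^ 01111111 = 00101000
11010001 ^ 01010001 = 10000000
10011100 ^ 01101110 = 11110010
00110110 ^ 00111001 = 00001111
11000101 ^ 01101001 = 10101100
11100010 ^ 10101001 = 01001011
11001011 ^ 01010000 = 10011011
00010110 ^ 11011110 = 11001000
11010110 ^ 10000010 = 01010100

8daf2880f20fac4b9bc854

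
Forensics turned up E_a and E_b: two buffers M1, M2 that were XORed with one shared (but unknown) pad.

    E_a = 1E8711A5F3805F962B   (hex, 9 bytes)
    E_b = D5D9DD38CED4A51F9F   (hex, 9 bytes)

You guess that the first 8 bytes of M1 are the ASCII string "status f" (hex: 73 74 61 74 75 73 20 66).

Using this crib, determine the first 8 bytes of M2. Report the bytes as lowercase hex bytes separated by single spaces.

b8 2a ad e9 48 27 da ef

First, E_a ⊕ E_b = (M1 ⊕ K) ⊕ (M2 ⊕ K) = M1 ⊕ M2, so the key drops out. Then M2 = (M1 ⊕ M2) ⊕ M1 over the first 8 bytes.
byte 0: (1e XOR d5) XOR 73 = cb XOR 73 = b8
byte 1: (87 XOR d9) XOR 74 = 5e XOR 74 = 2a
byte 2: (11 XOR dd) XOR 61 = cc XOR 61 = ad
byte 3: (a5 XOR 38) XOR 74 = 9d XOR 74 = e9
byte 4: (f3 XOR ce) XOR 75 = 3d XOR 75 = 48
byte 5: (80 XOR d4) XOR 73 = 54 XOR 73 = 27
byte 6: (5f XOR a5) XOR 20 = fa XOR 20 = da
byte 7: (96 XOR 1f) XOR 66 = 89 XOR 66 = ef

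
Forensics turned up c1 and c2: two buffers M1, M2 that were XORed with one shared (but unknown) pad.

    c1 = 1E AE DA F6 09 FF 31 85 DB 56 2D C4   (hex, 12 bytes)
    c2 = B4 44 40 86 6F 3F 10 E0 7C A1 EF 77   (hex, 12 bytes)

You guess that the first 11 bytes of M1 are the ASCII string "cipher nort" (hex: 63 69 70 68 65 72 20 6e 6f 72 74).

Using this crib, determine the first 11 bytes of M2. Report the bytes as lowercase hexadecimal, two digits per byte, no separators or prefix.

c983ea1803b2010bc885b6

First, c1 ⊕ c2 = (M1 ⊕ K) ⊕ (M2 ⊕ K) = M1 ⊕ M2, so the key drops out. Then M2 = (M1 ⊕ M2) ⊕ M1 over the first 11 bytes.
byte 0: (1e ⊕ b4) ⊕ 63 = aa ⊕ 63 = c9
byte 1: (ae ⊕ 44) ⊕ 69 = ea ⊕ 69 = 83
byte 2: (da ⊕ 40) ⊕ 70 = 9a ⊕ 70 = ea
byte 3: (f6 ⊕ 86) ⊕ 68 = 70 ⊕ 68 = 18
byte 4: (09 ⊕ 6f) ⊕ 65 = 66 ⊕ 65 = 03
byte 5: (ff ⊕ 3f) ⊕ 72 = c0 ⊕ 72 = b2
byte 6: (31 ⊕ 10) ⊕ 20 = 21 ⊕ 20 = 01
byte 7: (85 ⊕ e0) ⊕ 6e = 65 ⊕ 6e = 0b
byte 8: (db ⊕ 7c) ⊕ 6f = a7 ⊕ 6f = c8
byte 9: (56 ⊕ a1) ⊕ 72 = f7 ⊕ 72 = 85
byte 10: (2d ⊕ ef) ⊕ 74 = c2 ⊕ 74 = b6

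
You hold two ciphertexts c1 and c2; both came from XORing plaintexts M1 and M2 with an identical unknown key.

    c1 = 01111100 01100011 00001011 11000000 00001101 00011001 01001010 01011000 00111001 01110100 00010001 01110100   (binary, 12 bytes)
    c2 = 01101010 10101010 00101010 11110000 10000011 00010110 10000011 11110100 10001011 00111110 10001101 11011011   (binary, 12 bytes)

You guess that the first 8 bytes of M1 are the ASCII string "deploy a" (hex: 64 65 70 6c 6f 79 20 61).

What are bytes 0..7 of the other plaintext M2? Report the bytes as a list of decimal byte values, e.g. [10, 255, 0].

First, c1 ⊕ c2 = (M1 ⊕ K) ⊕ (M2 ⊕ K) = M1 ⊕ M2, so the key drops out. Then M2 = (M1 ⊕ M2) ⊕ M1 over the first 8 bytes.
byte 0: (7c ⊕ 6a) ⊕ 64 = 16 ⊕ 64 = 72
byte 1: (63 ⊕ aa) ⊕ 65 = c9 ⊕ 65 = ac
byte 2: (0b ⊕ 2a) ⊕ 70 = 21 ⊕ 70 = 51
byte 3: (c0 ⊕ f0) ⊕ 6c = 30 ⊕ 6c = 5c
byte 4: (0d ⊕ 83) ⊕ 6f = 8e ⊕ 6f = e1
byte 5: (19 ⊕ 16) ⊕ 79 = 0f ⊕ 79 = 76
byte 6: (4a ⊕ 83) ⊕ 20 = c9 ⊕ 20 = e9
byte 7: (58 ⊕ f4) ⊕ 61 = ac ⊕ 61 = cd

[114, 172, 81, 92, 225, 118, 233, 205]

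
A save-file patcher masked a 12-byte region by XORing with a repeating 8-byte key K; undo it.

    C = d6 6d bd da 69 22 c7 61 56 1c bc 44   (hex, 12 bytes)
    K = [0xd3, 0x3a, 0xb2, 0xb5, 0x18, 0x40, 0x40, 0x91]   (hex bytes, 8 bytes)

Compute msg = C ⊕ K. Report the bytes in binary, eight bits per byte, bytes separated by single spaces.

00000101 01010111 00001111 01101111 01110001 01100010 10000111 11110000 10000101 00100110 00001110 11110001

The 8-byte key repeats, so the effective keystream is d3 3a b2 b5 18 40 40 91 d3 3a b2 b5.
byte 0: 11010110 ⊕ 11010011 = 00000101
byte 1: 01101101 ⊕ 00111010 = 01010111
byte 2: 10111101 ⊕ 10110010 = 00001111
byte 3: 11011010 ⊕ 10110101 = 01101111
byte 4: 01101001 ⊕ 00011000 = 01110001
byte 5: 00100010 ⊕ 01000000 = 01100010
byte 6: 11000111 ⊕ 01000000 = 10000111
byte 7: 01100001 ⊕ 10010001 = 11110000
byte 8: 01010110 ⊕ 11010011 = 10000101
byte 9: 00011100 ⊕ 00111010 = 00100110
byte 10: 10111100 ⊕ 10110010 = 00001110
byte 11: 01000100 ⊕ 10110101 = 11110001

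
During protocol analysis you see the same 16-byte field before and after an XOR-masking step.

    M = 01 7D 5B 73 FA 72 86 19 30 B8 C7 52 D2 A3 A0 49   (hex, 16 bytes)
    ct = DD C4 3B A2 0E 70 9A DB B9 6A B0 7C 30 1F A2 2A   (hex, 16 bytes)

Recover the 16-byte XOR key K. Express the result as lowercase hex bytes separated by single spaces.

Since ct = M ⊕ K, XORing both sides with M gives K = M ⊕ ct.
01 ⊕ dd = dc
7d ⊕ c4 = b9
5b ⊕ 3b = 60
73 ⊕ a2 = d1
fa ⊕ 0e = f4
72 ⊕ 70 = 02
86 ⊕ 9a = 1c
19 ⊕ db = c2
30 ⊕ b9 = 89
b8 ⊕ 6a = d2
c7 ⊕ b0 = 77
52 ⊕ 7c = 2e
d2 ⊕ 30 = e2
a3 ⊕ 1f = bc
a0 ⊕ a2 = 02
49 ⊕ 2a = 63

dc b9 60 d1 f4 02 1c c2 89 d2 77 2e e2 bc 02 63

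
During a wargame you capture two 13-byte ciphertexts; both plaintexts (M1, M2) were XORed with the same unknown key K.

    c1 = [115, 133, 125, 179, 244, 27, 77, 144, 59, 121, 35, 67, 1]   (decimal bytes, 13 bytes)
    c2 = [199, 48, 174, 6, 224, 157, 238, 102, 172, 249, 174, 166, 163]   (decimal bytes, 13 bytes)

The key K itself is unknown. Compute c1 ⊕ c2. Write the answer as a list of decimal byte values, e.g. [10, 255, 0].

[180, 181, 211, 181, 20, 134, 163, 246, 151, 128, 141, 229, 162]

c1 ⊕ c2 = (M1 ⊕ K) ⊕ (M2 ⊕ K) = M1 ⊕ M2 — the shared key cancels under XOR.
byte 0: 73 XOR c7 = b4
byte 1: 85 XOR 30 = b5
byte 2: 7d XOR ae = d3
byte 3: b3 XOR 06 = b5
byte 4: f4 XOR e0 = 14
byte 5: 1b XOR 9d = 86
byte 6: 4d XOR ee = a3
byte 7: 90 XOR 66 = f6
byte 8: 3b XOR ac = 97
byte 9: 79 XOR f9 = 80
byte 10: 23 XOR ae = 8d
byte 11: 43 XOR a6 = e5
byte 12: 01 XOR a3 = a2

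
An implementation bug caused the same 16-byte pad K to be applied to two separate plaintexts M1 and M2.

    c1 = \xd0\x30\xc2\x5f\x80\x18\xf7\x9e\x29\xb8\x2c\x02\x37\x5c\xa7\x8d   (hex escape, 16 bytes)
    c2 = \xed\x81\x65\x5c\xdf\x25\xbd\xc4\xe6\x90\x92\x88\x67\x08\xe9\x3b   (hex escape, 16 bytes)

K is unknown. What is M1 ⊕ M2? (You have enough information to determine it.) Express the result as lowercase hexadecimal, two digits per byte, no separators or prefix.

c1 ⊕ c2 = (M1 ⊕ K) ⊕ (M2 ⊕ K) = M1 ⊕ M2 — the shared key cancels under XOR.
208 xor 237 =  61
 48 xor 129 = 177
194 xor 101 = 167
 95 xor  92 =   3
128 xor 223 =  95
 24 xor  37 =  61
247 xor 189 =  74
158 xor 196 =  90
 41 xor 230 = 207
184 xor 144 =  40
 44 xor 146 = 190
  2 xor 136 = 138
 55 xor 103 =  80
 92 xor   8 =  84
167 xor 233 =  78
141 xor  59 = 182

3db1a7035f3d4a5acf28be8a50544eb6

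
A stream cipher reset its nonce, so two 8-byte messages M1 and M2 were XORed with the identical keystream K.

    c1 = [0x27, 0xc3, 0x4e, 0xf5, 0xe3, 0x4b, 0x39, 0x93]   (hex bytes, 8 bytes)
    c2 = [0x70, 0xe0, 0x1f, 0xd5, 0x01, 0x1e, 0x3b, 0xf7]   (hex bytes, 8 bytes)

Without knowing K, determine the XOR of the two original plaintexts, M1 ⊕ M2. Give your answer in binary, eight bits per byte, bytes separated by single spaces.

c1 ⊕ c2 = (M1 ⊕ K) ⊕ (M2 ⊕ K) = M1 ⊕ M2 — the shared key cancels under XOR.
byte 0: 27 ⊕ 70 = 57
byte 1: c3 ⊕ e0 = 23
byte 2: 4e ⊕ 1f = 51
byte 3: f5 ⊕ d5 = 20
byte 4: e3 ⊕ 01 = e2
byte 5: 4b ⊕ 1e = 55
byte 6: 39 ⊕ 3b = 02
byte 7: 93 ⊕ f7 = 64

01010111 00100011 01010001 00100000 11100010 01010101 00000010 01100100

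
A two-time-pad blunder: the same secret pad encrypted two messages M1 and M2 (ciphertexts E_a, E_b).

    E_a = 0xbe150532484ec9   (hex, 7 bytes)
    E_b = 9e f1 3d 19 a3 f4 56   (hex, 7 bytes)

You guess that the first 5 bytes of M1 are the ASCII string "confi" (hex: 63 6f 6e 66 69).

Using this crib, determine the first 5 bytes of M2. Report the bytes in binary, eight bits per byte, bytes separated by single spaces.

01000011 10001011 01010110 01001101 10000010

First, E_a ⊕ E_b = (M1 ⊕ K) ⊕ (M2 ⊕ K) = M1 ⊕ M2, so the key drops out. Then M2 = (M1 ⊕ M2) ⊕ M1 over the first 5 bytes.
byte 0: (be ⊕ 9e) ⊕ 63 = 20 ⊕ 63 = 43
byte 1: (15 ⊕ f1) ⊕ 6f = e4 ⊕ 6f = 8b
byte 2: (05 ⊕ 3d) ⊕ 6e = 38 ⊕ 6e = 56
byte 3: (32 ⊕ 19) ⊕ 66 = 2b ⊕ 66 = 4d
byte 4: (48 ⊕ a3) ⊕ 69 = eb ⊕ 69 = 82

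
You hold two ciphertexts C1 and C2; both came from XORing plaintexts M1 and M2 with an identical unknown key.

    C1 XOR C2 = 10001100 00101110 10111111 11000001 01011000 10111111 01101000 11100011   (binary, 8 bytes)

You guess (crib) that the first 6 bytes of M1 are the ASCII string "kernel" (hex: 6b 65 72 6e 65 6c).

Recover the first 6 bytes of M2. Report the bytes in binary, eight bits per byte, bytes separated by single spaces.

11100111 01001011 11001101 10101111 00111101 11010011

Since C1 ⊕ C2 = M1 ⊕ M2, XORing with the guessed M1 bytes yields the corresponding M2 bytes: M2 = (C1 ⊕ C2) ⊕ M1.
8c xor 6b = e7
2e xor 65 = 4b
bf xor 72 = cd
c1 xor 6e = af
58 xor 65 = 3d
bf xor 6c = d3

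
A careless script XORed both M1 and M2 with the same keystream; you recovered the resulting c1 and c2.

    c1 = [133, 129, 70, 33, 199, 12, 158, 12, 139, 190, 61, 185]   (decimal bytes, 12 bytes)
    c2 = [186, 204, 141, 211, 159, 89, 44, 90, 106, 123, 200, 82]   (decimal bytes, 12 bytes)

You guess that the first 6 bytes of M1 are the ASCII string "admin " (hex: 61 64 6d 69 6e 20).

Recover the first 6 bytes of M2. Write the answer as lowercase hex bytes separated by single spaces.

First, c1 ⊕ c2 = (M1 ⊕ K) ⊕ (M2 ⊕ K) = M1 ⊕ M2, so the key drops out. Then M2 = (M1 ⊕ M2) ⊕ M1 over the first 6 bytes.
byte 0: (85 XOR ba) XOR 61 = 3f XOR 61 = 5e
byte 1: (81 XOR cc) XOR 64 = 4d XOR 64 = 29
byte 2: (46 XOR 8d) XOR 6d = cb XOR 6d = a6
byte 3: (21 XOR d3) XOR 69 = f2 XOR 69 = 9b
byte 4: (c7 XOR 9f) XOR 6e = 58 XOR 6e = 36
byte 5: (0c XOR 59) XOR 20 = 55 XOR 20 = 75

5e 29 a6 9b 36 75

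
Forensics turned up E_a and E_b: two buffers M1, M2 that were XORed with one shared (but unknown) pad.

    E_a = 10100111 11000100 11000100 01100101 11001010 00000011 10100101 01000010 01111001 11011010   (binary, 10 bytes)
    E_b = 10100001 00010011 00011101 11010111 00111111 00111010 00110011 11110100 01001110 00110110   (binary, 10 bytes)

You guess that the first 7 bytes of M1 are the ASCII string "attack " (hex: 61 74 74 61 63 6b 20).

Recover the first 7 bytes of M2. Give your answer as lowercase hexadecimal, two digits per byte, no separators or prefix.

67a3add39652b6

First, E_a ⊕ E_b = (M1 ⊕ K) ⊕ (M2 ⊕ K) = M1 ⊕ M2, so the key drops out. Then M2 = (M1 ⊕ M2) ⊕ M1 over the first 7 bytes.
byte 0: (a7 ⊕ a1) ⊕ 61 = 06 ⊕ 61 = 67
byte 1: (c4 ⊕ 13) ⊕ 74 = d7 ⊕ 74 = a3
byte 2: (c4 ⊕ 1d) ⊕ 74 = d9 ⊕ 74 = ad
byte 3: (65 ⊕ d7) ⊕ 61 = b2 ⊕ 61 = d3
byte 4: (ca ⊕ 3f) ⊕ 63 = f5 ⊕ 63 = 96
byte 5: (03 ⊕ 3a) ⊕ 6b = 39 ⊕ 6b = 52
byte 6: (a5 ⊕ 33) ⊕ 20 = 96 ⊕ 20 = b6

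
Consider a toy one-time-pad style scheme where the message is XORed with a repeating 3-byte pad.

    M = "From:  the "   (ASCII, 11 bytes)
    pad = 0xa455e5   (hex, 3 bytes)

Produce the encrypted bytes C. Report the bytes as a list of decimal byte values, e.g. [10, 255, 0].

The 3-byte key repeats, so the effective keystream is a4 55 e5 a4 55 e5 a4 55 e5 a4 55.
byte 0: 46 ^ a4 = e2
byte 1: 72 ^ 55 = 27
byte 2: 6f ^ e5 = 8a
byte 3: 6d ^ a4 = c9
byte 4: 3a ^ 55 = 6f
byte 5: 20 ^ e5 = c5
byte 6: 20 ^ a4 = 84
byte 7: 74 ^ 55 = 21
byte 8: 68 ^ e5 = 8d
byte 9: 65 ^ a4 = c1
byte 10: 20 ^ 55 = 75

[226, 39, 138, 201, 111, 197, 132, 33, 141, 193, 117]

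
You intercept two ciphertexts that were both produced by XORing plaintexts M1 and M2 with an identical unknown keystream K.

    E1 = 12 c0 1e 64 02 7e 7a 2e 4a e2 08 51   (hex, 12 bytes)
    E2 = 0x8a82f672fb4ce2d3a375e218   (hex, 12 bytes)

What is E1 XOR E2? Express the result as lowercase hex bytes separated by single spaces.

98 42 e8 16 f9 32 98 fd e9 97 ea 49

E1 ⊕ E2 = (M1 ⊕ K) ⊕ (M2 ⊕ K) = M1 ⊕ M2 — the shared key cancels under XOR.
12 xor 8a = 98
c0 xor 82 = 42
1e xor f6 = e8
64 xor 72 = 16
02 xor fb = f9
7e xor 4c = 32
7a xor e2 = 98
2e xor d3 = fd
4a xor a3 = e9
e2 xor 75 = 97
08 xor e2 = ea
51 xor 18 = 49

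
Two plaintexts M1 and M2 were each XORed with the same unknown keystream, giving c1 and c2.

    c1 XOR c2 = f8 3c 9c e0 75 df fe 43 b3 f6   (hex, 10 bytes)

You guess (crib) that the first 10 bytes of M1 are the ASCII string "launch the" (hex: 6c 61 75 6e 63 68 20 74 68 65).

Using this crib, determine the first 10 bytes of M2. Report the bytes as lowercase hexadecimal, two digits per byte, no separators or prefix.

945de98e16b7de37db93

Since c1 ⊕ c2 = M1 ⊕ M2, XORing with the guessed M1 bytes yields the corresponding M2 bytes: M2 = (c1 ⊕ c2) ⊕ M1.
byte 0: f8 xor 6c = 94
byte 1: 3c xor 61 = 5d
byte 2: 9c xor 75 = e9
byte 3: e0 xor 6e = 8e
byte 4: 75 xor 63 = 16
byte 5: df xor 68 = b7
byte 6: fe xor 20 = de
byte 7: 43 xor 74 = 37
byte 8: b3 xor 68 = db
byte 9: f6 xor 65 = 93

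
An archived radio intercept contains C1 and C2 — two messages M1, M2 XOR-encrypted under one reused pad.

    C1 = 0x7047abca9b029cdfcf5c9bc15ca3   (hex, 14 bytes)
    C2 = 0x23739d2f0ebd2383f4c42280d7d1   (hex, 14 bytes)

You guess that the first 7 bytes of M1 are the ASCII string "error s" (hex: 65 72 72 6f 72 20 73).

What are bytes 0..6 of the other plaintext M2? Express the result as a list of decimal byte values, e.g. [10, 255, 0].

[54, 70, 68, 138, 231, 159, 204]

First, C1 ⊕ C2 = (M1 ⊕ K) ⊕ (M2 ⊕ K) = M1 ⊕ M2, so the key drops out. Then M2 = (M1 ⊕ M2) ⊕ M1 over the first 7 bytes.
byte 0: (70 XOR 23) XOR 65 = 53 XOR 65 = 36
byte 1: (47 XOR 73) XOR 72 = 34 XOR 72 = 46
byte 2: (ab XOR 9d) XOR 72 = 36 XOR 72 = 44
byte 3: (ca XOR 2f) XOR 6f = e5 XOR 6f = 8a
byte 4: (9b XOR 0e) XOR 72 = 95 XOR 72 = e7
byte 5: (02 XOR bd) XOR 20 = bf XOR 20 = 9f
byte 6: (9c XOR 23) XOR 73 = bf XOR 73 = cc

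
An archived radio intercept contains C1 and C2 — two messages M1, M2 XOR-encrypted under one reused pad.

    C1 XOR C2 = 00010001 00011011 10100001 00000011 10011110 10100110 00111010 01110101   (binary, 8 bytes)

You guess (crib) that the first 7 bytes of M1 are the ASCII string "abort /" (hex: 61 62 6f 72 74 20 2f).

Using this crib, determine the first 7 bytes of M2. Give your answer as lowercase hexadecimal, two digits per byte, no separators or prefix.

7079ce71ea8615

Since C1 ⊕ C2 = M1 ⊕ M2, XORing with the guessed M1 bytes yields the corresponding M2 bytes: M2 = (C1 ⊕ C2) ⊕ M1.
11 xor 61 = 70
1b xor 62 = 79
a1 xor 6f = ce
03 xor 72 = 71
9e xor 74 = ea
a6 xor 20 = 86
3a xor 2f = 15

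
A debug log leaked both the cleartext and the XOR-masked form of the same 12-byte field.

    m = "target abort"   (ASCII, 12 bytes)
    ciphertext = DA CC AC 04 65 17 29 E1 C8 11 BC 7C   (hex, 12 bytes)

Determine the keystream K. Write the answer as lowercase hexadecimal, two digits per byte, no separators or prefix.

Since ciphertext = m ⊕ K, XORing both sides with m gives K = m ⊕ ciphertext.
byte 0: 74 ^ da = ae
byte 1: 61 ^ cc = ad
byte 2: 72 ^ ac = de
byte 3: 67 ^ 04 = 63
byte 4: 65 ^ 65 = 00
byte 5: 74 ^ 17 = 63
byte 6: 20 ^ 29 = 09
byte 7: 61 ^ e1 = 80
byte 8: 62 ^ c8 = aa
byte 9: 6f ^ 11 = 7e
byte 10: 72 ^ bc = ce
byte 11: 74 ^ 7c = 08

aeadde6300630980aa7ece08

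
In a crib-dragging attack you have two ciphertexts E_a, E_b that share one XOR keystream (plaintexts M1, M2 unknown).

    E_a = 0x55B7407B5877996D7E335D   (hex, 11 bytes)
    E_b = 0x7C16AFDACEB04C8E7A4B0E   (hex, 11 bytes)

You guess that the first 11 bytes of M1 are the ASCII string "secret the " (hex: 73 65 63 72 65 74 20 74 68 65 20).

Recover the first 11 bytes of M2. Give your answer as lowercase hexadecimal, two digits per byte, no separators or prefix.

First, E_a ⊕ E_b = (M1 ⊕ K) ⊕ (M2 ⊕ K) = M1 ⊕ M2, so the key drops out. Then M2 = (M1 ⊕ M2) ⊕ M1 over the first 11 bytes.
byte 0: (55 xor 7c) xor 73 = 29 xor 73 = 5a
byte 1: (b7 xor 16) xor 65 = a1 xor 65 = c4
byte 2: (40 xor af) xor 63 = ef xor 63 = 8c
byte 3: (7b xor da) xor 72 = a1 xor 72 = d3
byte 4: (58 xor ce) xor 65 = 96 xor 65 = f3
byte 5: (77 xor b0) xor 74 = c7 xor 74 = b3
byte 6: (99 xor 4c) xor 20 = d5 xor 20 = f5
byte 7: (6d xor 8e) xor 74 = e3 xor 74 = 97
byte 8: (7e xor 7a) xor 68 = 04 xor 68 = 6c
byte 9: (33 xor 4b) xor 65 = 78 xor 65 = 1d
byte 10: (5d xor 0e) xor 20 = 53 xor 20 = 73

5ac48cd3f3b3f5976c1d73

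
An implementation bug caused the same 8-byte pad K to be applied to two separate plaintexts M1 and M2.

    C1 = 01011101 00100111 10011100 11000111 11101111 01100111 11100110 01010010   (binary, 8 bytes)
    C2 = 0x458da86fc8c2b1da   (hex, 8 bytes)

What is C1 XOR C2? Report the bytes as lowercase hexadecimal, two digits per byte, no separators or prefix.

C1 ⊕ C2 = (M1 ⊕ K) ⊕ (M2 ⊕ K) = M1 ⊕ M2 — the shared key cancels under XOR.
byte 0: 5d XOR 45 = 18
byte 1: 27 XOR 8d = aa
byte 2: 9c XOR a8 = 34
byte 3: c7 XOR 6f = a8
byte 4: ef XOR c8 = 27
byte 5: 67 XOR c2 = a5
byte 6: e6 XOR b1 = 57
byte 7: 52 XOR da = 88

18aa34a827a55788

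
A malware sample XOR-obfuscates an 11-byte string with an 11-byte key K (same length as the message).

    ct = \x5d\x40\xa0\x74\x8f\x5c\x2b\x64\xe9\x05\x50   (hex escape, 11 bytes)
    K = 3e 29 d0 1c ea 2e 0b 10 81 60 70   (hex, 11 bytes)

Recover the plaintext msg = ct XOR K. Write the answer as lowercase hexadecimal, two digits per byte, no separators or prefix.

6369706865722074686520

XOR is its own inverse, so applying the key byte-wise gives the result directly.
01011101 ⊕ 00111110 = 01100011
01000000 ⊕ 00101001 = 01101001
10100000 ⊕ 11010000 = 01110000
01110100 ⊕ 00011100 = 01101000
10001111 ⊕ 11101010 = 01100101
01011100 ⊕ 00101110 = 01110010
00101011 ⊕ 00001011 = 00100000
01100100 ⊕ 00010000 = 01110100
11101001 ⊕ 10000001 = 01101000
00000101 ⊕ 01100000 = 01100101
01010000 ⊕ 01110000 = 00100000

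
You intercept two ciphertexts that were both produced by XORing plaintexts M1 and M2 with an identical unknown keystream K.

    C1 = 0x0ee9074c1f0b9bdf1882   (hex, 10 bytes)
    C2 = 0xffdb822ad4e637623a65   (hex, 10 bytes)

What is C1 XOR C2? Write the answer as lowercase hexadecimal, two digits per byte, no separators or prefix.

C1 ⊕ C2 = (M1 ⊕ K) ⊕ (M2 ⊕ K) = M1 ⊕ M2 — the shared key cancels under XOR.
byte 0: 0e ⊕ ff = f1
byte 1: e9 ⊕ db = 32
byte 2: 07 ⊕ 82 = 85
byte 3: 4c ⊕ 2a = 66
byte 4: 1f ⊕ d4 = cb
byte 5: 0b ⊕ e6 = ed
byte 6: 9b ⊕ 37 = ac
byte 7: df ⊕ 62 = bd
byte 8: 18 ⊕ 3a = 22
byte 9: 82 ⊕ 65 = e7

f1328566cbedacbd22e7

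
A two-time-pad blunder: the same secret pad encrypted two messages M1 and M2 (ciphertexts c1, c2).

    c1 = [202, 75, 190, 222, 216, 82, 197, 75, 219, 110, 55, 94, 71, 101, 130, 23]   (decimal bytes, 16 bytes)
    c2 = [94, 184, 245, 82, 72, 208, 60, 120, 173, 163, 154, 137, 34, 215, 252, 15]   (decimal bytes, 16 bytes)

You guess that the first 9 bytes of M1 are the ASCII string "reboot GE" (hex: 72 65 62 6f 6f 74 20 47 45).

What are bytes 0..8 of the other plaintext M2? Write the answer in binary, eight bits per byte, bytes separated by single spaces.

11100110 10010110 00101001 11100011 11111111 11110110 11011001 01110100 00110011

First, c1 ⊕ c2 = (M1 ⊕ K) ⊕ (M2 ⊕ K) = M1 ⊕ M2, so the key drops out. Then M2 = (M1 ⊕ M2) ⊕ M1 over the first 9 bytes.
byte 0: (ca ⊕ 5e) ⊕ 72 = 94 ⊕ 72 = e6
byte 1: (4b ⊕ b8) ⊕ 65 = f3 ⊕ 65 = 96
byte 2: (be ⊕ f5) ⊕ 62 = 4b ⊕ 62 = 29
byte 3: (de ⊕ 52) ⊕ 6f = 8c ⊕ 6f = e3
byte 4: (d8 ⊕ 48) ⊕ 6f = 90 ⊕ 6f = ff
byte 5: (52 ⊕ d0) ⊕ 74 = 82 ⊕ 74 = f6
byte 6: (c5 ⊕ 3c) ⊕ 20 = f9 ⊕ 20 = d9
byte 7: (4b ⊕ 78) ⊕ 47 = 33 ⊕ 47 = 74
byte 8: (db ⊕ ad) ⊕ 45 = 76 ⊕ 45 = 33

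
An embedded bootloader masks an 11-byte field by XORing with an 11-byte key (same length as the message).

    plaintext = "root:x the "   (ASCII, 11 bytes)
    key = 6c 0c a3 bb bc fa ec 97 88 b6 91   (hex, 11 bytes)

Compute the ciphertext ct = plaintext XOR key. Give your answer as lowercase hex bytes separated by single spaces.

1e 63 cc cf 86 82 cc e3 e0 d3 b1

XOR is its own inverse, so applying the key byte-wise gives the result directly.
114 ⊕ 108 =  30
111 ⊕  12 =  99
111 ⊕ 163 = 204
116 ⊕ 187 = 207
 58 ⊕ 188 = 134
120 ⊕ 250 = 130
 32 ⊕ 236 = 204
116 ⊕ 151 = 227
104 ⊕ 136 = 224
101 ⊕ 182 = 211
 32 ⊕ 145 = 177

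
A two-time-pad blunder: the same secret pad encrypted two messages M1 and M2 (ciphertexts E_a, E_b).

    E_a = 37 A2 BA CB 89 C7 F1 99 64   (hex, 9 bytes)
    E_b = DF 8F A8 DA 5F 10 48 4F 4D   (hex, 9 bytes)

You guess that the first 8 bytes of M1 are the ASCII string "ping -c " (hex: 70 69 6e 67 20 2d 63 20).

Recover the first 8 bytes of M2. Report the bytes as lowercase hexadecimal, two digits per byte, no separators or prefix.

98447c76f6fadaf6

First, E_a ⊕ E_b = (M1 ⊕ K) ⊕ (M2 ⊕ K) = M1 ⊕ M2, so the key drops out. Then M2 = (M1 ⊕ M2) ⊕ M1 over the first 8 bytes.
byte 0: (37 XOR df) XOR 70 = e8 XOR 70 = 98
byte 1: (a2 XOR 8f) XOR 69 = 2d XOR 69 = 44
byte 2: (ba XOR a8) XOR 6e = 12 XOR 6e = 7c
byte 3: (cb XOR da) XOR 67 = 11 XOR 67 = 76
byte 4: (89 XOR 5f) XOR 20 = d6 XOR 20 = f6
byte 5: (c7 XOR 10) XOR 2d = d7 XOR 2d = fa
byte 6: (f1 XOR 48) XOR 63 = b9 XOR 63 = da
byte 7: (99 XOR 4f) XOR 20 = d6 XOR 20 = f6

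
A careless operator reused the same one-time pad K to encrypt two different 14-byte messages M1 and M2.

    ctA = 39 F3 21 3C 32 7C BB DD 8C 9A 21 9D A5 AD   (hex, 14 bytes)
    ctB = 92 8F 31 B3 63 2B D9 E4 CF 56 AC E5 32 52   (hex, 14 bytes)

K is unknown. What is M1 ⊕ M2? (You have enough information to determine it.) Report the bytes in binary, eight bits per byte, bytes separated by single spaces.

10101011 01111100 00010000 10001111 01010001 01010111 01100010 00111001 01000011 11001100 10001101 01111000 10010111 11111111

ctA ⊕ ctB = (M1 ⊕ K) ⊕ (M2 ⊕ K) = M1 ⊕ M2 — the shared key cancels under XOR.
00111001 ⊕ 10010010 = 10101011
11110011 ⊕ 10001111 = 01111100
00100001 ⊕ 00110001 = 00010000
00111100 ⊕ 10110011 = 10001111
00110010 ⊕ 01100011 = 01010001
01111100 ⊕ 00101011 = 01010111
10111011 ⊕ 11011001 = 01100010
11011101 ⊕ 11100100 = 00111001
10001100 ⊕ 11001111 = 01000011
10011010 ⊕ 01010110 = 11001100
00100001 ⊕ 10101100 = 10001101
10011101 ⊕ 11100101 = 01111000
10100101 ⊕ 00110010 = 10010111
10101101 ⊕ 01010010 = 11111111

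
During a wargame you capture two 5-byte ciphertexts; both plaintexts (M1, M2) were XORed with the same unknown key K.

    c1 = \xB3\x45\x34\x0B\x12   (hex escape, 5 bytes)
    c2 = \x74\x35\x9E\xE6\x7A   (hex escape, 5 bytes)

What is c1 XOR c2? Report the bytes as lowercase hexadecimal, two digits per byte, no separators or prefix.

c1 ⊕ c2 = (M1 ⊕ K) ⊕ (M2 ⊕ K) = M1 ⊕ M2 — the shared key cancels under XOR.
byte 0: 179 ⊕ 116 = 199
byte 1:  69 ⊕  53 = 112
byte 2:  52 ⊕ 158 = 170
byte 3:  11 ⊕ 230 = 237
byte 4:  18 ⊕ 122 = 104

c770aaed68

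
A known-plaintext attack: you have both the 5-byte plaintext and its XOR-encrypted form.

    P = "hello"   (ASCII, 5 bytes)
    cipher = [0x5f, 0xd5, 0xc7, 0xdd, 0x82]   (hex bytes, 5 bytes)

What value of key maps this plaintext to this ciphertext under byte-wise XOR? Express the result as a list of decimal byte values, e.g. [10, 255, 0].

Since cipher = P ⊕ key, XORing both sides with P gives key = P ⊕ cipher.
104 xor  95 =  55
101 xor 213 = 176
108 xor 199 = 171
108 xor 221 = 177
111 xor 130 = 237

[55, 176, 171, 177, 237]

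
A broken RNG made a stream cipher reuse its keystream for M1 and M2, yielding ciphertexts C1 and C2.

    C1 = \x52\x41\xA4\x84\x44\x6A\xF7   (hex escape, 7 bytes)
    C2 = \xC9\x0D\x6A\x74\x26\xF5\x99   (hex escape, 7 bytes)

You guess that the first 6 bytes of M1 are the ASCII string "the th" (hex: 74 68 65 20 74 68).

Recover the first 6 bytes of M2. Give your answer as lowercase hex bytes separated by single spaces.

ef 24 ab d0 16 f7

First, C1 ⊕ C2 = (M1 ⊕ K) ⊕ (M2 ⊕ K) = M1 ⊕ M2, so the key drops out. Then M2 = (M1 ⊕ M2) ⊕ M1 over the first 6 bytes.
byte 0: (52 ^ c9) ^ 74 = 9b ^ 74 = ef
byte 1: (41 ^ 0d) ^ 68 = 4c ^ 68 = 24
byte 2: (a4 ^ 6a) ^ 65 = ce ^ 65 = ab
byte 3: (84 ^ 74) ^ 20 = f0 ^ 20 = d0
byte 4: (44 ^ 26) ^ 74 = 62 ^ 74 = 16
byte 5: (6a ^ f5) ^ 68 = 9f ^ 68 = f7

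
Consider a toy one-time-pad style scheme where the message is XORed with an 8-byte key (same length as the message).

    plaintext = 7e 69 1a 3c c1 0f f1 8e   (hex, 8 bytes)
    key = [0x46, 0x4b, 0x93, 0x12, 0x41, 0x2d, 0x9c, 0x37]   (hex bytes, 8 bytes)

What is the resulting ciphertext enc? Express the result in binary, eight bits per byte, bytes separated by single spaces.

01111110 XOR 01000110 = 00111000
01101001 XOR 01001011 = 00100010
00011010 XOR 10010011 = 10001001
00111100 XOR 00010010 = 00101110
11000001 XOR 01000001 = 10000000
00001111 XOR 00101101 = 00100010
11110001 XOR 10011100 = 01101101
10001110 XOR 00110111 = 10111001

00111000 00100010 10001001 00101110 10000000 00100010 01101101 10111001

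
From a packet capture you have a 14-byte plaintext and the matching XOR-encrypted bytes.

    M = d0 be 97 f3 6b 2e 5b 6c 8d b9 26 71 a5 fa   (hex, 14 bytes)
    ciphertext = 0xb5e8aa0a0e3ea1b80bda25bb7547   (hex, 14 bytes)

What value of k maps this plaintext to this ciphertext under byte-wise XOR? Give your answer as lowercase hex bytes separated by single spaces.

Since ciphertext = M ⊕ k, XORing both sides with M gives k = M ⊕ ciphertext.
byte 0: d0 XOR b5 = 65
byte 1: be XOR e8 = 56
byte 2: 97 XOR aa = 3d
byte 3: f3 XOR 0a = f9
byte 4: 6b XOR 0e = 65
byte 5: 2e XOR 3e = 10
byte 6: 5b XOR a1 = fa
byte 7: 6c XOR b8 = d4
byte 8: 8d XOR 0b = 86
byte 9: b9 XOR da = 63
byte 10: 26 XOR 25 = 03
byte 11: 71 XOR bb = ca
byte 12: a5 XOR 75 = d0
byte 13: fa XOR 47 = bd

65 56 3d f9 65 10 fa d4 86 63 03 ca d0 bd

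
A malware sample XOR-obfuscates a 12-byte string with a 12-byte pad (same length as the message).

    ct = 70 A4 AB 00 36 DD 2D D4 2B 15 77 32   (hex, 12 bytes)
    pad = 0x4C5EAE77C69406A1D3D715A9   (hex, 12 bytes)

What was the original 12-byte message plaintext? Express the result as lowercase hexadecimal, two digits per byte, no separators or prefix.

byte 0: 01110000 XOR 01001100 = 00111100
byte 1: 10100100 XOR 01011110 = 11111010
byte 2: 10101011 XOR 10101110 = 00000101
byte 3: 00000000 XOR 01110111 = 01110111
byte 4: 00110110 XOR 11000110 = 11110000
byte 5: 11011101 XOR 10010100 = 01001001
byte 6: 00101101 XOR 00000110 = 00101011
byte 7: 11010100 XOR 10100001 = 01110101
byte 8: 00101011 XOR 11010011 = 11111000
byte 9: 00010101 XOR 11010111 = 11000010
byte 10: 01110111 XOR 00010101 = 01100010
byte 11: 00110010 XOR 10101001 = 10011011

3cfa0577f0492b75f8c2629b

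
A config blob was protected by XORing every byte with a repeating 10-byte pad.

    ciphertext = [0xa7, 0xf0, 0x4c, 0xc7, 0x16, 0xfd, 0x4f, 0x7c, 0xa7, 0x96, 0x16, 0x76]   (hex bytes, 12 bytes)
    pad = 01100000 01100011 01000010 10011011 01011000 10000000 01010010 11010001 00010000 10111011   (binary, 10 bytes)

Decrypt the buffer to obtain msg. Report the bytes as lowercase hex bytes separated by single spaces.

The 10-byte key repeats, so the effective keystream is 60 63 42 9b 58 80 52 d1 10 bb 60 63.
byte 0: 167 XOR  96 = 199
byte 1: 240 XOR  99 = 147
byte 2:  76 XOR  66 =  14
byte 3: 199 XOR 155 =  92
byte 4:  22 XOR  88 =  78
byte 5: 253 XOR 128 = 125
byte 6:  79 XOR  82 =  29
byte 7: 124 XOR 209 = 173
byte 8: 167 XOR  16 = 183
byte 9: 150 XOR 187 =  45
byte 10:  22 XOR  96 = 118
byte 11: 118 XOR  99 =  21

c7 93 0e 5c 4e 7d 1d ad b7 2d 76 15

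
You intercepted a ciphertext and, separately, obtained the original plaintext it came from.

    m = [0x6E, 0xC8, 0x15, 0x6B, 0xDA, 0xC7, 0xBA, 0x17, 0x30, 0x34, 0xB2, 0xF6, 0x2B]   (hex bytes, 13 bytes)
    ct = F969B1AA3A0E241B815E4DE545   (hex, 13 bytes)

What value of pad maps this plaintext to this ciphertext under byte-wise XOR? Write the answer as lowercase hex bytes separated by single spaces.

97 a1 a4 c1 e0 c9 9e 0c b1 6a ff 13 6e

Since ct = m ⊕ pad, XORing both sides with m gives pad = m ⊕ ct.
6e XOR f9 = 97
c8 XOR 69 = a1
15 XOR b1 = a4
6b XOR aa = c1
da XOR 3a = e0
c7 XOR 0e = c9
ba XOR 24 = 9e
17 XOR 1b = 0c
30 XOR 81 = b1
34 XOR 5e = 6a
b2 XOR 4d = ff
f6 XOR e5 = 13
2b XOR 45 = 6e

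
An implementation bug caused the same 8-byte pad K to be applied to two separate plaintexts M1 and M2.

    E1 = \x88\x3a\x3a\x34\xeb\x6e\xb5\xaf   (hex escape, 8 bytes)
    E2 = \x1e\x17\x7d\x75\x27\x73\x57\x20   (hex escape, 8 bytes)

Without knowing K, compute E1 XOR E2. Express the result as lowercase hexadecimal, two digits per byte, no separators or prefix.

962d4741cc1de28f

E1 ⊕ E2 = (M1 ⊕ K) ⊕ (M2 ⊕ K) = M1 ⊕ M2 — the shared key cancels under XOR.
136 xor  30 = 150
 58 xor  23 =  45
 58 xor 125 =  71
 52 xor 117 =  65
235 xor  39 = 204
110 xor 115 =  29
181 xor  87 = 226
175 xor  32 = 143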